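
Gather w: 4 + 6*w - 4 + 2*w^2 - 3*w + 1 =2*w^2 + 3*w + 1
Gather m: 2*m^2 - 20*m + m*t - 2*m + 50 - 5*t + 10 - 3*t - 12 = 2*m^2 + m*(t - 22) - 8*t + 48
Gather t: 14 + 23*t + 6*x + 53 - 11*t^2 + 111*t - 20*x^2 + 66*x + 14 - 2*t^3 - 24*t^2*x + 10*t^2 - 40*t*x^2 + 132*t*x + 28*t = -2*t^3 + t^2*(-24*x - 1) + t*(-40*x^2 + 132*x + 162) - 20*x^2 + 72*x + 81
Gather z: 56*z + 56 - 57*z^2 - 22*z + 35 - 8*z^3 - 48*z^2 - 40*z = -8*z^3 - 105*z^2 - 6*z + 91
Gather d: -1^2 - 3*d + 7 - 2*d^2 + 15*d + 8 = -2*d^2 + 12*d + 14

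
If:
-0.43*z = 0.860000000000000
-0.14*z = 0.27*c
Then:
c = 1.04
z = -2.00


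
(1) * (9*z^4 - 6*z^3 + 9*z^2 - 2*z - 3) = 9*z^4 - 6*z^3 + 9*z^2 - 2*z - 3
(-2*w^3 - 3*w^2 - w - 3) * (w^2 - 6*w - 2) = -2*w^5 + 9*w^4 + 21*w^3 + 9*w^2 + 20*w + 6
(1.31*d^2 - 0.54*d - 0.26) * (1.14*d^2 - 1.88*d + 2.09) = 1.4934*d^4 - 3.0784*d^3 + 3.4567*d^2 - 0.6398*d - 0.5434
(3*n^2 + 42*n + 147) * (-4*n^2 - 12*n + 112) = -12*n^4 - 204*n^3 - 756*n^2 + 2940*n + 16464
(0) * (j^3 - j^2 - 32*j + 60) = 0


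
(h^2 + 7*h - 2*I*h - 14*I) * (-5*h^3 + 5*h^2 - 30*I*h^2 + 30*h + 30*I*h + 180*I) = -5*h^5 - 30*h^4 - 20*I*h^4 + 5*h^3 - 120*I*h^3 - 150*h^2 + 260*I*h^2 + 780*h + 840*I*h + 2520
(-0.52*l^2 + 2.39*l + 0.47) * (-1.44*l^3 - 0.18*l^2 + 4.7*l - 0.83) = 0.7488*l^5 - 3.348*l^4 - 3.551*l^3 + 11.58*l^2 + 0.2253*l - 0.3901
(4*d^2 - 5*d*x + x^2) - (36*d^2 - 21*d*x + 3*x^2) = -32*d^2 + 16*d*x - 2*x^2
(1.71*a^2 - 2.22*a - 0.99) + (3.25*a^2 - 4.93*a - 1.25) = 4.96*a^2 - 7.15*a - 2.24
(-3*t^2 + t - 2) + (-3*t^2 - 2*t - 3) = -6*t^2 - t - 5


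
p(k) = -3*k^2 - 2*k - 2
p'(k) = -6*k - 2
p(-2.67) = -18.05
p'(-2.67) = 14.02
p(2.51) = -25.92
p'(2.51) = -17.06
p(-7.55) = -157.91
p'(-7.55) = 43.30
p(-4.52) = -54.25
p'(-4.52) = 25.12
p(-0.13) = -1.79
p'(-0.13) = -1.22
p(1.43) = -10.99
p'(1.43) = -10.58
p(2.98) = -34.60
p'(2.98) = -19.88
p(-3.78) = -37.31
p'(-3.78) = 20.68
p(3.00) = -35.00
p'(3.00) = -20.00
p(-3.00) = -23.00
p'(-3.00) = 16.00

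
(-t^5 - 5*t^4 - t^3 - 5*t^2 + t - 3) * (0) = 0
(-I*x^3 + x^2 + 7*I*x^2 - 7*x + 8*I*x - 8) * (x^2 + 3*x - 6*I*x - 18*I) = -I*x^5 - 5*x^4 + 4*I*x^4 + 20*x^3 + 23*I*x^3 + 145*x^2 + 48*I*x^2 + 120*x + 174*I*x + 144*I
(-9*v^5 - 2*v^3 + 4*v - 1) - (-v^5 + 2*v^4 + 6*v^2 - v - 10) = -8*v^5 - 2*v^4 - 2*v^3 - 6*v^2 + 5*v + 9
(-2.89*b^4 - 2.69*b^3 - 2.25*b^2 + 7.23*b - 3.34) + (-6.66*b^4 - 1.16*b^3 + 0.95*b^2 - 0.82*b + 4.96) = -9.55*b^4 - 3.85*b^3 - 1.3*b^2 + 6.41*b + 1.62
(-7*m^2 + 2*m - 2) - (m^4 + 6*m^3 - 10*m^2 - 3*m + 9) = -m^4 - 6*m^3 + 3*m^2 + 5*m - 11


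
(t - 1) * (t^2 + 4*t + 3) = t^3 + 3*t^2 - t - 3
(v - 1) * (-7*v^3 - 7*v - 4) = -7*v^4 + 7*v^3 - 7*v^2 + 3*v + 4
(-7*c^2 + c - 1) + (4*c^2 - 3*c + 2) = -3*c^2 - 2*c + 1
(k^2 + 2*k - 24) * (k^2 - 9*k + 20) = k^4 - 7*k^3 - 22*k^2 + 256*k - 480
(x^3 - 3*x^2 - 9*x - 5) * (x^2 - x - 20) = x^5 - 4*x^4 - 26*x^3 + 64*x^2 + 185*x + 100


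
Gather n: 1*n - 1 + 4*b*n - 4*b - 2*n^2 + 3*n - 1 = -4*b - 2*n^2 + n*(4*b + 4) - 2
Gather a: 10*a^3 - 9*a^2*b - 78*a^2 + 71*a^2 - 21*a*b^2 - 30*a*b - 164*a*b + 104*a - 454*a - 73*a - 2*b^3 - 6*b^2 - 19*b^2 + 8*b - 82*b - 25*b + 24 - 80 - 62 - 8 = 10*a^3 + a^2*(-9*b - 7) + a*(-21*b^2 - 194*b - 423) - 2*b^3 - 25*b^2 - 99*b - 126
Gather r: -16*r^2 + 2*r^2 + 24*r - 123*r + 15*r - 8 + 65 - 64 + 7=-14*r^2 - 84*r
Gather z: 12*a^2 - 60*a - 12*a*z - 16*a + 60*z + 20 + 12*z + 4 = 12*a^2 - 76*a + z*(72 - 12*a) + 24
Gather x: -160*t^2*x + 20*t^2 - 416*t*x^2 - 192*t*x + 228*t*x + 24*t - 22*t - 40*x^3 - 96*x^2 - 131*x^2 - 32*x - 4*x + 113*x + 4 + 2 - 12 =20*t^2 + 2*t - 40*x^3 + x^2*(-416*t - 227) + x*(-160*t^2 + 36*t + 77) - 6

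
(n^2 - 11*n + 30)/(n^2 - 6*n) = (n - 5)/n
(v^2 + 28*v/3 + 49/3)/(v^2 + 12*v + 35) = (v + 7/3)/(v + 5)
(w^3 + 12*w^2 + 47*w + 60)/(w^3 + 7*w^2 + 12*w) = (w + 5)/w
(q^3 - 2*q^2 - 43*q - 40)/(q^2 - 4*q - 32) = (q^2 + 6*q + 5)/(q + 4)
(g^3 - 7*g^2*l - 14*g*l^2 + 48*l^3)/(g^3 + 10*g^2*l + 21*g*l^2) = (g^2 - 10*g*l + 16*l^2)/(g*(g + 7*l))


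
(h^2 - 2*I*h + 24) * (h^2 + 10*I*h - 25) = h^4 + 8*I*h^3 + 19*h^2 + 290*I*h - 600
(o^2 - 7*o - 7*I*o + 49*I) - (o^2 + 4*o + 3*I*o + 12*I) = -11*o - 10*I*o + 37*I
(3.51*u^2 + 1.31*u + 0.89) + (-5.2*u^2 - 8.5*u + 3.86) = -1.69*u^2 - 7.19*u + 4.75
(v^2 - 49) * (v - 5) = v^3 - 5*v^2 - 49*v + 245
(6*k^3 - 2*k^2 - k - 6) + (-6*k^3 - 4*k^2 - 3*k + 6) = -6*k^2 - 4*k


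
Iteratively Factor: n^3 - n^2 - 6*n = (n + 2)*(n^2 - 3*n) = (n - 3)*(n + 2)*(n)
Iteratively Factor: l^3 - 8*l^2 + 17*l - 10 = (l - 2)*(l^2 - 6*l + 5) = (l - 5)*(l - 2)*(l - 1)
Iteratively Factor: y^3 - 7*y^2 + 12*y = (y)*(y^2 - 7*y + 12) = y*(y - 4)*(y - 3)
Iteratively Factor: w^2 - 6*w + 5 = (w - 1)*(w - 5)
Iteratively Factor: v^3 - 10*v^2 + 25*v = (v)*(v^2 - 10*v + 25) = v*(v - 5)*(v - 5)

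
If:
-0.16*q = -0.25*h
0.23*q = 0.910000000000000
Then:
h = 2.53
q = 3.96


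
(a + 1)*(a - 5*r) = a^2 - 5*a*r + a - 5*r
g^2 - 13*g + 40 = (g - 8)*(g - 5)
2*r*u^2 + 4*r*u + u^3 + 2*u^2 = u*(2*r + u)*(u + 2)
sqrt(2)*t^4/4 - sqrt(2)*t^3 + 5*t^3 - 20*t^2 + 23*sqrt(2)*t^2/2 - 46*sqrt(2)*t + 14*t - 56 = (t/2 + sqrt(2))*(t - 4)*(t + 7*sqrt(2))*(sqrt(2)*t/2 + 1)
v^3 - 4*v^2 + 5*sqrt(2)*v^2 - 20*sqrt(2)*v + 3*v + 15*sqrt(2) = (v - 3)*(v - 1)*(v + 5*sqrt(2))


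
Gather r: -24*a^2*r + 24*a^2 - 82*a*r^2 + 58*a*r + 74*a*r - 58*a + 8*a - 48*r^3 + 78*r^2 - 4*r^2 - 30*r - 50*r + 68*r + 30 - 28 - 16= 24*a^2 - 50*a - 48*r^3 + r^2*(74 - 82*a) + r*(-24*a^2 + 132*a - 12) - 14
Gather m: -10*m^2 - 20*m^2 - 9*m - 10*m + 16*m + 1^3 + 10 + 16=-30*m^2 - 3*m + 27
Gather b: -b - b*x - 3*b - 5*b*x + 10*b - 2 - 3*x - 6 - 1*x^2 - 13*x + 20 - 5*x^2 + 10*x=b*(6 - 6*x) - 6*x^2 - 6*x + 12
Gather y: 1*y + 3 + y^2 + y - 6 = y^2 + 2*y - 3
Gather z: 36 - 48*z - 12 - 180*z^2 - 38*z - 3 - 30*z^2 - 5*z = -210*z^2 - 91*z + 21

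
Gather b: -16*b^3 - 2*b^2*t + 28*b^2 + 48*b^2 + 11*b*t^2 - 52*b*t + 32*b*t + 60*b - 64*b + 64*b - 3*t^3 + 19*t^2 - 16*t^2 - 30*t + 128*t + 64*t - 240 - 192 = -16*b^3 + b^2*(76 - 2*t) + b*(11*t^2 - 20*t + 60) - 3*t^3 + 3*t^2 + 162*t - 432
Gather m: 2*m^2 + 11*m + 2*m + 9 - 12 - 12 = 2*m^2 + 13*m - 15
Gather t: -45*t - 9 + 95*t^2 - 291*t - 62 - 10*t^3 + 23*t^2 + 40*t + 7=-10*t^3 + 118*t^2 - 296*t - 64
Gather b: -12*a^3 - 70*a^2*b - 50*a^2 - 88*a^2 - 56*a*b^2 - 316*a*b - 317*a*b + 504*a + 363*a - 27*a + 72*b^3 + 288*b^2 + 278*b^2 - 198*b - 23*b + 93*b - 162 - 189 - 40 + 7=-12*a^3 - 138*a^2 + 840*a + 72*b^3 + b^2*(566 - 56*a) + b*(-70*a^2 - 633*a - 128) - 384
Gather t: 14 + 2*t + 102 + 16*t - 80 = 18*t + 36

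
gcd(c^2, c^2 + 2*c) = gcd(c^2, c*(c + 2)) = c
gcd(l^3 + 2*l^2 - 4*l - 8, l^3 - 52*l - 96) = l + 2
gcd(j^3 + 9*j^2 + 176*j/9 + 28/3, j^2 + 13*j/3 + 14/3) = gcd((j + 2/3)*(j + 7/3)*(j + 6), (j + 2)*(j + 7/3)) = j + 7/3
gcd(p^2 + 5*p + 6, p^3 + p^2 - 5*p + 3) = p + 3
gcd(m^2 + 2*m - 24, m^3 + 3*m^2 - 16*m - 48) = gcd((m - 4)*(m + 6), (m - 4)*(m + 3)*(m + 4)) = m - 4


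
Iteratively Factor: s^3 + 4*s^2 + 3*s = (s + 3)*(s^2 + s) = (s + 1)*(s + 3)*(s)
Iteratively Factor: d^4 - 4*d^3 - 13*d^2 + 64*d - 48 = (d - 1)*(d^3 - 3*d^2 - 16*d + 48) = (d - 1)*(d + 4)*(d^2 - 7*d + 12) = (d - 3)*(d - 1)*(d + 4)*(d - 4)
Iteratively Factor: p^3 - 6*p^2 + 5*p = (p)*(p^2 - 6*p + 5) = p*(p - 5)*(p - 1)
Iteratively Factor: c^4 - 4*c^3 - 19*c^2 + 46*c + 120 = (c + 2)*(c^3 - 6*c^2 - 7*c + 60) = (c - 5)*(c + 2)*(c^2 - c - 12) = (c - 5)*(c - 4)*(c + 2)*(c + 3)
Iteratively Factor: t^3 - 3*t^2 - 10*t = (t + 2)*(t^2 - 5*t) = (t - 5)*(t + 2)*(t)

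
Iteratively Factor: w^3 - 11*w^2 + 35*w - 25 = (w - 1)*(w^2 - 10*w + 25) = (w - 5)*(w - 1)*(w - 5)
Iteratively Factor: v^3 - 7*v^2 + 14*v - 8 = (v - 1)*(v^2 - 6*v + 8) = (v - 4)*(v - 1)*(v - 2)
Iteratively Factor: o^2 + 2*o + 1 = (o + 1)*(o + 1)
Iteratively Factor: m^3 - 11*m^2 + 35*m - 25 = (m - 5)*(m^2 - 6*m + 5) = (m - 5)*(m - 1)*(m - 5)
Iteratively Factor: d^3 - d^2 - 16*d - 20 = (d - 5)*(d^2 + 4*d + 4) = (d - 5)*(d + 2)*(d + 2)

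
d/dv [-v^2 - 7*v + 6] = -2*v - 7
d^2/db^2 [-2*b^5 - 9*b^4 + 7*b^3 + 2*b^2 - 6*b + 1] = -40*b^3 - 108*b^2 + 42*b + 4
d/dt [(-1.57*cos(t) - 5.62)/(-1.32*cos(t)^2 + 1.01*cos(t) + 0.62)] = (2.0724*cos(t)^2 + 14.8368*cos(t) - 4.7028)*sin(t)/(1.7424*cos(t)^4 - 2.6664*cos(t)^3 - 0.6167*cos(t)^2 + 1.2524*cos(t) + 0.3844)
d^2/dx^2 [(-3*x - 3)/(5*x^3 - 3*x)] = 18*(-25*x^5 - 50*x^4 - 5*x^3 + 15*x^2 - 3)/(x^3*(125*x^6 - 225*x^4 + 135*x^2 - 27))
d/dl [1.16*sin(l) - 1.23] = 1.16*cos(l)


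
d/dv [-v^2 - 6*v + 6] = -2*v - 6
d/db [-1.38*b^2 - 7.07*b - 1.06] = -2.76*b - 7.07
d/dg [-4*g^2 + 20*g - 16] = 20 - 8*g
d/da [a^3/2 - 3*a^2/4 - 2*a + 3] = 3*a^2/2 - 3*a/2 - 2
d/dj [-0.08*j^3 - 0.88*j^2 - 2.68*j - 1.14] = -0.24*j^2 - 1.76*j - 2.68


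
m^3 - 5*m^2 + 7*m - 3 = (m - 3)*(m - 1)^2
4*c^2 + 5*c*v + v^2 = (c + v)*(4*c + v)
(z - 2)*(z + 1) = z^2 - z - 2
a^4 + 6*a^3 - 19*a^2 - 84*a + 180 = (a - 3)*(a - 2)*(a + 5)*(a + 6)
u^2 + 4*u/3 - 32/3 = (u - 8/3)*(u + 4)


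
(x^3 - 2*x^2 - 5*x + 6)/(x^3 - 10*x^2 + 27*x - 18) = (x + 2)/(x - 6)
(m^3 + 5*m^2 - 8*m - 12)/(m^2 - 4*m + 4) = (m^2 + 7*m + 6)/(m - 2)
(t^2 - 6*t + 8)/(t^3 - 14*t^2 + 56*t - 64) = 1/(t - 8)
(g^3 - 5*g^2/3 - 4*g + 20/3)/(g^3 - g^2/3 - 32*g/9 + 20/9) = 3*(g - 2)/(3*g - 2)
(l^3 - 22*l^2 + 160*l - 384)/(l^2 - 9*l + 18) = (l^2 - 16*l + 64)/(l - 3)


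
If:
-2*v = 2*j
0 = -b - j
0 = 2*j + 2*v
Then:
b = v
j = -v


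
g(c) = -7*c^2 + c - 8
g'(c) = 1 - 14*c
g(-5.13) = -197.35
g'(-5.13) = 72.82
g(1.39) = -20.13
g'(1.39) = -18.46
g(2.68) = -55.60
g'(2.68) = -36.52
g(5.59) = -221.15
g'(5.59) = -77.26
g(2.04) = -35.09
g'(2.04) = -27.56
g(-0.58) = -10.93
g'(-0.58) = 9.12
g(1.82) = -29.37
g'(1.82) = -24.48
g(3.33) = -82.29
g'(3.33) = -45.62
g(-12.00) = -1028.00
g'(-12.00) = 169.00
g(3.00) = -68.00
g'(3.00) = -41.00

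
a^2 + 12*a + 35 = (a + 5)*(a + 7)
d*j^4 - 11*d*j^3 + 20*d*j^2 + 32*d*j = j*(j - 8)*(j - 4)*(d*j + d)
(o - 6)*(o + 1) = o^2 - 5*o - 6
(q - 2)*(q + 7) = q^2 + 5*q - 14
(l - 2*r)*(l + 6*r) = l^2 + 4*l*r - 12*r^2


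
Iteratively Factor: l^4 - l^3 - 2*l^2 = (l)*(l^3 - l^2 - 2*l) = l*(l + 1)*(l^2 - 2*l) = l^2*(l + 1)*(l - 2)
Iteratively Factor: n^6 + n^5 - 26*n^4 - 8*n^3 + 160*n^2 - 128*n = (n - 1)*(n^5 + 2*n^4 - 24*n^3 - 32*n^2 + 128*n) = (n - 1)*(n + 4)*(n^4 - 2*n^3 - 16*n^2 + 32*n) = (n - 2)*(n - 1)*(n + 4)*(n^3 - 16*n) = n*(n - 2)*(n - 1)*(n + 4)*(n^2 - 16) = n*(n - 4)*(n - 2)*(n - 1)*(n + 4)*(n + 4)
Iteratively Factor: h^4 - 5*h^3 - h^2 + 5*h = (h + 1)*(h^3 - 6*h^2 + 5*h) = h*(h + 1)*(h^2 - 6*h + 5) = h*(h - 5)*(h + 1)*(h - 1)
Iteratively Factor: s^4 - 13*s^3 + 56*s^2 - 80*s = (s - 4)*(s^3 - 9*s^2 + 20*s) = s*(s - 4)*(s^2 - 9*s + 20) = s*(s - 5)*(s - 4)*(s - 4)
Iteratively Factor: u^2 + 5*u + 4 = (u + 4)*(u + 1)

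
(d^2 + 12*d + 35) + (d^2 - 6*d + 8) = 2*d^2 + 6*d + 43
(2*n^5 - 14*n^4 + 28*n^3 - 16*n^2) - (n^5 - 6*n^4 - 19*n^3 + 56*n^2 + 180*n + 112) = n^5 - 8*n^4 + 47*n^3 - 72*n^2 - 180*n - 112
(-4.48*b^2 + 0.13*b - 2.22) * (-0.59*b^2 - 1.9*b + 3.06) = 2.6432*b^4 + 8.4353*b^3 - 12.646*b^2 + 4.6158*b - 6.7932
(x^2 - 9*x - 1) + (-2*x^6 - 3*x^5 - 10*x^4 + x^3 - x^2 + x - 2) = -2*x^6 - 3*x^5 - 10*x^4 + x^3 - 8*x - 3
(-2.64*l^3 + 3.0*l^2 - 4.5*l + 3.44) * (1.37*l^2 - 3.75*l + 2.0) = -3.6168*l^5 + 14.01*l^4 - 22.695*l^3 + 27.5878*l^2 - 21.9*l + 6.88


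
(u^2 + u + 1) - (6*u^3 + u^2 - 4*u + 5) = -6*u^3 + 5*u - 4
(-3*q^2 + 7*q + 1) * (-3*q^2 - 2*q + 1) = 9*q^4 - 15*q^3 - 20*q^2 + 5*q + 1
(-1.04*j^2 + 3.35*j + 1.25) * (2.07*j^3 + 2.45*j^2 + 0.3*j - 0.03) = -2.1528*j^5 + 4.3865*j^4 + 10.483*j^3 + 4.0987*j^2 + 0.2745*j - 0.0375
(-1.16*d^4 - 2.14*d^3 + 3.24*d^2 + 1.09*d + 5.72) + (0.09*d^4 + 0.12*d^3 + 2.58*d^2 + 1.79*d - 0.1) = -1.07*d^4 - 2.02*d^3 + 5.82*d^2 + 2.88*d + 5.62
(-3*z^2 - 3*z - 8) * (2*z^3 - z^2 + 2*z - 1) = -6*z^5 - 3*z^4 - 19*z^3 + 5*z^2 - 13*z + 8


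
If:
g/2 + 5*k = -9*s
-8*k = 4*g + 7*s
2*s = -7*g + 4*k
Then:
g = 0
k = 0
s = 0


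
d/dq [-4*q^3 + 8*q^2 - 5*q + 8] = -12*q^2 + 16*q - 5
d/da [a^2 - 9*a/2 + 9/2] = 2*a - 9/2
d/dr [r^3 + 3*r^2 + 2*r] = 3*r^2 + 6*r + 2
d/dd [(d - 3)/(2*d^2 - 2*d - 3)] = (-2*d^2 + 12*d - 9)/(4*d^4 - 8*d^3 - 8*d^2 + 12*d + 9)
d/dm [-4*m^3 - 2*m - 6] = -12*m^2 - 2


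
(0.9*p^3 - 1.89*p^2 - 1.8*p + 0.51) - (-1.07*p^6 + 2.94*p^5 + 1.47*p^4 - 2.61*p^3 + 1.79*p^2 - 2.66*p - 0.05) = 1.07*p^6 - 2.94*p^5 - 1.47*p^4 + 3.51*p^3 - 3.68*p^2 + 0.86*p + 0.56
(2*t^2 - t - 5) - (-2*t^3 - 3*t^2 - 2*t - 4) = 2*t^3 + 5*t^2 + t - 1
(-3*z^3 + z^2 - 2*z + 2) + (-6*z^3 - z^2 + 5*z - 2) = -9*z^3 + 3*z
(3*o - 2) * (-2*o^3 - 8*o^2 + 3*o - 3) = -6*o^4 - 20*o^3 + 25*o^2 - 15*o + 6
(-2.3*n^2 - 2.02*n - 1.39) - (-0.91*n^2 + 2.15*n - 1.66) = -1.39*n^2 - 4.17*n + 0.27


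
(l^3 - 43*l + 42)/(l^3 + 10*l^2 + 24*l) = (l^3 - 43*l + 42)/(l*(l^2 + 10*l + 24))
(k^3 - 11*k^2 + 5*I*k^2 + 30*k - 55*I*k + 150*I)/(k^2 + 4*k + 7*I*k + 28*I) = (k^3 + k^2*(-11 + 5*I) + k*(30 - 55*I) + 150*I)/(k^2 + k*(4 + 7*I) + 28*I)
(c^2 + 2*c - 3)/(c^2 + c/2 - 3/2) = 2*(c + 3)/(2*c + 3)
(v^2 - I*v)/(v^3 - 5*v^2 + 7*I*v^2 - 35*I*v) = (v - I)/(v^2 + v*(-5 + 7*I) - 35*I)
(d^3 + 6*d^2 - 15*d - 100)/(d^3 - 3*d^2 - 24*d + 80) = (d + 5)/(d - 4)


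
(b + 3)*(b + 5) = b^2 + 8*b + 15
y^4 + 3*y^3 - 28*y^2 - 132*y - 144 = (y - 6)*(y + 2)*(y + 3)*(y + 4)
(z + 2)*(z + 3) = z^2 + 5*z + 6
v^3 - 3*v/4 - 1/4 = (v - 1)*(v + 1/2)^2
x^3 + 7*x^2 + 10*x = x*(x + 2)*(x + 5)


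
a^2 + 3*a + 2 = (a + 1)*(a + 2)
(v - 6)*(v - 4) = v^2 - 10*v + 24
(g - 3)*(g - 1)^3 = g^4 - 6*g^3 + 12*g^2 - 10*g + 3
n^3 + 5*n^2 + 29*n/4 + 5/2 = (n + 1/2)*(n + 2)*(n + 5/2)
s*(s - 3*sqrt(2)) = s^2 - 3*sqrt(2)*s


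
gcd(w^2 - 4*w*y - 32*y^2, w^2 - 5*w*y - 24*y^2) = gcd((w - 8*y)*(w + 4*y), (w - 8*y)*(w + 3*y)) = -w + 8*y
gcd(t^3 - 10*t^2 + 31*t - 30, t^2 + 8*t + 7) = 1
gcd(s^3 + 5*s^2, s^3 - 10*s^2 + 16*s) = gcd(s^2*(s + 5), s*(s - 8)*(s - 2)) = s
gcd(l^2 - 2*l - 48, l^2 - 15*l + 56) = l - 8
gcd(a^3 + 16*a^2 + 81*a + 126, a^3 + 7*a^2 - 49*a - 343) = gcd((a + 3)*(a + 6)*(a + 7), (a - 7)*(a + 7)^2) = a + 7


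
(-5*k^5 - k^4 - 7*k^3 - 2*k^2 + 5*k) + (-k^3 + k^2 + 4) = -5*k^5 - k^4 - 8*k^3 - k^2 + 5*k + 4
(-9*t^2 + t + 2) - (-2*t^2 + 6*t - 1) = -7*t^2 - 5*t + 3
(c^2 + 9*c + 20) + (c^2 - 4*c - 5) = 2*c^2 + 5*c + 15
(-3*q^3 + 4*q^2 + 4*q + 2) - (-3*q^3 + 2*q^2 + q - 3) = 2*q^2 + 3*q + 5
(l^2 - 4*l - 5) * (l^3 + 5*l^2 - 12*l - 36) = l^5 + l^4 - 37*l^3 - 13*l^2 + 204*l + 180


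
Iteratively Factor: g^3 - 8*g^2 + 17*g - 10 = (g - 5)*(g^2 - 3*g + 2) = (g - 5)*(g - 2)*(g - 1)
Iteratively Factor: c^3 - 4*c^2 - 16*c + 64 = (c - 4)*(c^2 - 16) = (c - 4)^2*(c + 4)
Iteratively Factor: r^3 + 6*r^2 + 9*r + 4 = (r + 1)*(r^2 + 5*r + 4) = (r + 1)^2*(r + 4)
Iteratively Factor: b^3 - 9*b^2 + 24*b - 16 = (b - 4)*(b^2 - 5*b + 4) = (b - 4)*(b - 1)*(b - 4)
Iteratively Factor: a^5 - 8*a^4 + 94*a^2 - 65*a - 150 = (a - 5)*(a^4 - 3*a^3 - 15*a^2 + 19*a + 30) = (a - 5)*(a + 3)*(a^3 - 6*a^2 + 3*a + 10) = (a - 5)^2*(a + 3)*(a^2 - a - 2) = (a - 5)^2*(a + 1)*(a + 3)*(a - 2)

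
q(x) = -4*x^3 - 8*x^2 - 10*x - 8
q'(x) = -12*x^2 - 16*x - 10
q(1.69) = -67.06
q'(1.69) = -71.31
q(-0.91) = -2.51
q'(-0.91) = -5.38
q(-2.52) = 30.41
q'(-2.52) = -45.88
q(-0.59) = -4.06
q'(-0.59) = -4.74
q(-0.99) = -2.06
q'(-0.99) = -5.92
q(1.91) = -84.16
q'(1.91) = -84.34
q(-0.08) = -7.25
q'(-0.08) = -8.80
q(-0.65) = -3.78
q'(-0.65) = -4.67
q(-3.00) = 58.00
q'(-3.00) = -70.00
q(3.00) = -218.00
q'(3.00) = -166.00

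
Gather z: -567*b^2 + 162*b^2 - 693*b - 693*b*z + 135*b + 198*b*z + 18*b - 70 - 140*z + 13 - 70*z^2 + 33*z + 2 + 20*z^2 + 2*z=-405*b^2 - 540*b - 50*z^2 + z*(-495*b - 105) - 55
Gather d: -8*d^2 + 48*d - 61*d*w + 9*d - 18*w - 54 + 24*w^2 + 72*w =-8*d^2 + d*(57 - 61*w) + 24*w^2 + 54*w - 54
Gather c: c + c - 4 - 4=2*c - 8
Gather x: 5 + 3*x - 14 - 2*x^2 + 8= -2*x^2 + 3*x - 1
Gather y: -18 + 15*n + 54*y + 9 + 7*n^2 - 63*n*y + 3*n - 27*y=7*n^2 + 18*n + y*(27 - 63*n) - 9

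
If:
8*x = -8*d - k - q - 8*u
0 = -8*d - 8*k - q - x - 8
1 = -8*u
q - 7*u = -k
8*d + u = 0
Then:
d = 1/64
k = -239/224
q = 43/224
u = -1/8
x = 7/32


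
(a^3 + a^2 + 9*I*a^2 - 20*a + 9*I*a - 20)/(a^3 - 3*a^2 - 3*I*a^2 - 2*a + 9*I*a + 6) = (a^3 + a^2*(1 + 9*I) + a*(-20 + 9*I) - 20)/(a^3 - 3*a^2*(1 + I) + a*(-2 + 9*I) + 6)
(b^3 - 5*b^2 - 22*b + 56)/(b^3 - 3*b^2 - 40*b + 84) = (b + 4)/(b + 6)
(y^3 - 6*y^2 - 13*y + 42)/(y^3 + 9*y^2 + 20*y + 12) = (y^3 - 6*y^2 - 13*y + 42)/(y^3 + 9*y^2 + 20*y + 12)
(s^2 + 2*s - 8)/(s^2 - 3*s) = (s^2 + 2*s - 8)/(s*(s - 3))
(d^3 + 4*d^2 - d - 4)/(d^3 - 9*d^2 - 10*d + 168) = (d^2 - 1)/(d^2 - 13*d + 42)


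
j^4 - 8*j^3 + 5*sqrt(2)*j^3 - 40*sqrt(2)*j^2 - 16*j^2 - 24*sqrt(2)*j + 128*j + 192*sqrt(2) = (j - 8)*(j - 2*sqrt(2))*(j + sqrt(2))*(j + 6*sqrt(2))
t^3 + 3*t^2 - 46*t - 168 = (t - 7)*(t + 4)*(t + 6)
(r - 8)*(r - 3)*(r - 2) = r^3 - 13*r^2 + 46*r - 48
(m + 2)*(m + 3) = m^2 + 5*m + 6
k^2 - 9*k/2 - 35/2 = (k - 7)*(k + 5/2)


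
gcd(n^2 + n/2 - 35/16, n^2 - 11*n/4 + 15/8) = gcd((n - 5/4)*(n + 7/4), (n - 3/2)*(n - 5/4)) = n - 5/4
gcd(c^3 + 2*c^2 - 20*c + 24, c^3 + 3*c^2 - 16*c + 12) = c^2 + 4*c - 12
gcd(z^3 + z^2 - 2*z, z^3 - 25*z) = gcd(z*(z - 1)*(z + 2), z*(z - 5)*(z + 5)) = z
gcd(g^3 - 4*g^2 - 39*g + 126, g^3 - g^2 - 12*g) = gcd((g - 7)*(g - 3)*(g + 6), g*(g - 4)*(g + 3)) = 1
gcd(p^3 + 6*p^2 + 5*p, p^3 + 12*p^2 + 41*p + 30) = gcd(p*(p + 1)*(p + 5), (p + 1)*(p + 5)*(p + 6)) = p^2 + 6*p + 5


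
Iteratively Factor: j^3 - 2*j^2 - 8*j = (j)*(j^2 - 2*j - 8) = j*(j + 2)*(j - 4)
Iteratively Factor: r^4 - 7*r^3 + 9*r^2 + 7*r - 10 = (r - 1)*(r^3 - 6*r^2 + 3*r + 10) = (r - 5)*(r - 1)*(r^2 - r - 2) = (r - 5)*(r - 1)*(r + 1)*(r - 2)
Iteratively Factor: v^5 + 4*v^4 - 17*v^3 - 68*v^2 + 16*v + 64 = (v - 1)*(v^4 + 5*v^3 - 12*v^2 - 80*v - 64) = (v - 1)*(v + 4)*(v^3 + v^2 - 16*v - 16) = (v - 4)*(v - 1)*(v + 4)*(v^2 + 5*v + 4) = (v - 4)*(v - 1)*(v + 1)*(v + 4)*(v + 4)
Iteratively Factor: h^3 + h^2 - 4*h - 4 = (h + 2)*(h^2 - h - 2) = (h - 2)*(h + 2)*(h + 1)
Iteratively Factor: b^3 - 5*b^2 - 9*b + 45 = (b + 3)*(b^2 - 8*b + 15) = (b - 5)*(b + 3)*(b - 3)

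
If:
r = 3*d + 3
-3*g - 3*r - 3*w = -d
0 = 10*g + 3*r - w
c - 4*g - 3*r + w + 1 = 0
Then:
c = -210*w/53 - 107/53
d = -33*w/53 - 63/53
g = 35*w/53 + 9/53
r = -99*w/53 - 30/53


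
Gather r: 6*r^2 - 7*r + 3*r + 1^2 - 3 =6*r^2 - 4*r - 2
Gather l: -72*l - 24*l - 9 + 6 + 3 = -96*l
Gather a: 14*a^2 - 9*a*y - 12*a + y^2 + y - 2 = 14*a^2 + a*(-9*y - 12) + y^2 + y - 2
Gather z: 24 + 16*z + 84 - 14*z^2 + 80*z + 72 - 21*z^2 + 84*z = -35*z^2 + 180*z + 180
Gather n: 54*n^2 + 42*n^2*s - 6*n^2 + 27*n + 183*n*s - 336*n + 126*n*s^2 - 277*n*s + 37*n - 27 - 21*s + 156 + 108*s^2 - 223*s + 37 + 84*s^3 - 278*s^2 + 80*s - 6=n^2*(42*s + 48) + n*(126*s^2 - 94*s - 272) + 84*s^3 - 170*s^2 - 164*s + 160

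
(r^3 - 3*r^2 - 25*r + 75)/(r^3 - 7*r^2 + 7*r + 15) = (r + 5)/(r + 1)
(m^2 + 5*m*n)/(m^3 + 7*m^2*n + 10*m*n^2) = 1/(m + 2*n)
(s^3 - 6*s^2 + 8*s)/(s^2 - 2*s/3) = 3*(s^2 - 6*s + 8)/(3*s - 2)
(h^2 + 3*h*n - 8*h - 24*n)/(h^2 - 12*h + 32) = (h + 3*n)/(h - 4)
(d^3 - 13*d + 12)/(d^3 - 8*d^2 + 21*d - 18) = (d^2 + 3*d - 4)/(d^2 - 5*d + 6)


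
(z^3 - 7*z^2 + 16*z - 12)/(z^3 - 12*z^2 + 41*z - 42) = (z - 2)/(z - 7)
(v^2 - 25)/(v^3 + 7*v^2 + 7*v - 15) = (v - 5)/(v^2 + 2*v - 3)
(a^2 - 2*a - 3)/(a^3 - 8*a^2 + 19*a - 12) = (a + 1)/(a^2 - 5*a + 4)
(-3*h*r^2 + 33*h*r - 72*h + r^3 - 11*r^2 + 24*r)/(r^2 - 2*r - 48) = (-3*h*r + 9*h + r^2 - 3*r)/(r + 6)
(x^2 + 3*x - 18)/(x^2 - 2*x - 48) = (x - 3)/(x - 8)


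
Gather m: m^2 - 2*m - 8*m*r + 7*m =m^2 + m*(5 - 8*r)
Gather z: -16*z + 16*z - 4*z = -4*z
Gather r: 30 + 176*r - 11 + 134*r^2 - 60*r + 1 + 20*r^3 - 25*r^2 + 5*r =20*r^3 + 109*r^2 + 121*r + 20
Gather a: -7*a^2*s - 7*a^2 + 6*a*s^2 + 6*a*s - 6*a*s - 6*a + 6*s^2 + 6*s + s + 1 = a^2*(-7*s - 7) + a*(6*s^2 - 6) + 6*s^2 + 7*s + 1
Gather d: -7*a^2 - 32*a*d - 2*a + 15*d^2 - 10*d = -7*a^2 - 2*a + 15*d^2 + d*(-32*a - 10)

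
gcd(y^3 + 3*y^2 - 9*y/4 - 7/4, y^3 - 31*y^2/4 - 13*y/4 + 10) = y - 1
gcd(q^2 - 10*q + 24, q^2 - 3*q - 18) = q - 6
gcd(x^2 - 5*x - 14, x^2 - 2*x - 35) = x - 7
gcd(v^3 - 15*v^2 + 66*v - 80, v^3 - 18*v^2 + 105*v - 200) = v^2 - 13*v + 40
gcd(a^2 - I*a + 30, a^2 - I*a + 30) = a^2 - I*a + 30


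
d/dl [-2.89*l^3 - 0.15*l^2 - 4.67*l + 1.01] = -8.67*l^2 - 0.3*l - 4.67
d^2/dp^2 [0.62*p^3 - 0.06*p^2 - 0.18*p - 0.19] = 3.72*p - 0.12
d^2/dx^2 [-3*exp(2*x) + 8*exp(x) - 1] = (8 - 12*exp(x))*exp(x)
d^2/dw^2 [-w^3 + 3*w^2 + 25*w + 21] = 6 - 6*w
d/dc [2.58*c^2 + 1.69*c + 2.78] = 5.16*c + 1.69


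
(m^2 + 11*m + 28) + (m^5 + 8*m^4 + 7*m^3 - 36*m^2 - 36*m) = m^5 + 8*m^4 + 7*m^3 - 35*m^2 - 25*m + 28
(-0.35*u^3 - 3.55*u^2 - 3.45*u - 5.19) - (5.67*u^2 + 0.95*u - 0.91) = -0.35*u^3 - 9.22*u^2 - 4.4*u - 4.28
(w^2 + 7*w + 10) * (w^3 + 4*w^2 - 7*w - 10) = w^5 + 11*w^4 + 31*w^3 - 19*w^2 - 140*w - 100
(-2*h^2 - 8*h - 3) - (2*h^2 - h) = -4*h^2 - 7*h - 3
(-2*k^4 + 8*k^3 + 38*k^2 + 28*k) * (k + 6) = -2*k^5 - 4*k^4 + 86*k^3 + 256*k^2 + 168*k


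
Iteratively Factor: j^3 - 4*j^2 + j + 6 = (j - 2)*(j^2 - 2*j - 3) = (j - 2)*(j + 1)*(j - 3)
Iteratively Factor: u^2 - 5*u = (u - 5)*(u)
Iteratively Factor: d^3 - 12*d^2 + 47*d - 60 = (d - 5)*(d^2 - 7*d + 12) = (d - 5)*(d - 3)*(d - 4)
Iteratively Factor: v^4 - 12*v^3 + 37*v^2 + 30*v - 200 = (v - 5)*(v^3 - 7*v^2 + 2*v + 40) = (v - 5)*(v + 2)*(v^2 - 9*v + 20) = (v - 5)*(v - 4)*(v + 2)*(v - 5)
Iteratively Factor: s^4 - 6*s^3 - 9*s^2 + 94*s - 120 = (s + 4)*(s^3 - 10*s^2 + 31*s - 30) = (s - 5)*(s + 4)*(s^2 - 5*s + 6) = (s - 5)*(s - 3)*(s + 4)*(s - 2)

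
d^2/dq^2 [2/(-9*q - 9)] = -4/(9*(q + 1)^3)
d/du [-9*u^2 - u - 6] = -18*u - 1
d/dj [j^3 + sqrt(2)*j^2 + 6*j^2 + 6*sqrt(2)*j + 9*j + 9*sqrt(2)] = 3*j^2 + 2*sqrt(2)*j + 12*j + 6*sqrt(2) + 9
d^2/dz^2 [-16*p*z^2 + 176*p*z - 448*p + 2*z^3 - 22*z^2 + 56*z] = -32*p + 12*z - 44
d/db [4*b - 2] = 4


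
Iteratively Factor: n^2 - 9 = (n - 3)*(n + 3)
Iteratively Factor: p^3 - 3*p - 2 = (p + 1)*(p^2 - p - 2) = (p - 2)*(p + 1)*(p + 1)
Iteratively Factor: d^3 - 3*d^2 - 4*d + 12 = (d - 2)*(d^2 - d - 6) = (d - 3)*(d - 2)*(d + 2)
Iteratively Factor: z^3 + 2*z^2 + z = (z + 1)*(z^2 + z) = (z + 1)^2*(z)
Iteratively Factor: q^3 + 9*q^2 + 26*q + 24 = (q + 4)*(q^2 + 5*q + 6) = (q + 2)*(q + 4)*(q + 3)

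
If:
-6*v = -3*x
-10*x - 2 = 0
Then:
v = -1/10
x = -1/5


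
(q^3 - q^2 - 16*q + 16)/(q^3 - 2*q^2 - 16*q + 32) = (q - 1)/(q - 2)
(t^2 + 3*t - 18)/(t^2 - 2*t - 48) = (t - 3)/(t - 8)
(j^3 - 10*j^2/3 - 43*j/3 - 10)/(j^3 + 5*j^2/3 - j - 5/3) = (j - 6)/(j - 1)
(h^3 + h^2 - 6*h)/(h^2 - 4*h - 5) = h*(-h^2 - h + 6)/(-h^2 + 4*h + 5)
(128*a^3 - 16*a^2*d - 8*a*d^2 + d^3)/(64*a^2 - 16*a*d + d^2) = (16*a^2 - d^2)/(8*a - d)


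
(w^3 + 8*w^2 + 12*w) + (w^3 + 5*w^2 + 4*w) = 2*w^3 + 13*w^2 + 16*w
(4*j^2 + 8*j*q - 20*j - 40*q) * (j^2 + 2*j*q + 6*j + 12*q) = 4*j^4 + 16*j^3*q + 4*j^3 + 16*j^2*q^2 + 16*j^2*q - 120*j^2 + 16*j*q^2 - 480*j*q - 480*q^2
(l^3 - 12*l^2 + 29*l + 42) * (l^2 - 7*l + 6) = l^5 - 19*l^4 + 119*l^3 - 233*l^2 - 120*l + 252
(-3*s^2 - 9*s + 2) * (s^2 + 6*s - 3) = -3*s^4 - 27*s^3 - 43*s^2 + 39*s - 6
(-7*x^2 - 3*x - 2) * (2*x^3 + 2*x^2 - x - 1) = -14*x^5 - 20*x^4 - 3*x^3 + 6*x^2 + 5*x + 2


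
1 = 1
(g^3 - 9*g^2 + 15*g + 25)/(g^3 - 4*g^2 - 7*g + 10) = (g^2 - 4*g - 5)/(g^2 + g - 2)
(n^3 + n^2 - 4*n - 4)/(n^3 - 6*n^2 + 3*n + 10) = (n + 2)/(n - 5)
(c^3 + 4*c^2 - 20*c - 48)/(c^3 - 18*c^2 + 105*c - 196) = (c^2 + 8*c + 12)/(c^2 - 14*c + 49)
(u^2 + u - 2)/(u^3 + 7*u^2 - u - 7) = (u + 2)/(u^2 + 8*u + 7)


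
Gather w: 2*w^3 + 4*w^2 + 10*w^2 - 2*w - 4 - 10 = 2*w^3 + 14*w^2 - 2*w - 14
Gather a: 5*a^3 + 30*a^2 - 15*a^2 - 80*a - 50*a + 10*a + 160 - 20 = 5*a^3 + 15*a^2 - 120*a + 140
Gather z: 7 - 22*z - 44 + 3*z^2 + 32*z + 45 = 3*z^2 + 10*z + 8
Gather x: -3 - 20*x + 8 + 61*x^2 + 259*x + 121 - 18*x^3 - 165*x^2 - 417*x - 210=-18*x^3 - 104*x^2 - 178*x - 84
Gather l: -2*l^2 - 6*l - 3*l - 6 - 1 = -2*l^2 - 9*l - 7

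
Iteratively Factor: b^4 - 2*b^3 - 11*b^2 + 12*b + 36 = (b + 2)*(b^3 - 4*b^2 - 3*b + 18) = (b + 2)^2*(b^2 - 6*b + 9) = (b - 3)*(b + 2)^2*(b - 3)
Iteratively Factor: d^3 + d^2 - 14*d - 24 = (d - 4)*(d^2 + 5*d + 6) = (d - 4)*(d + 2)*(d + 3)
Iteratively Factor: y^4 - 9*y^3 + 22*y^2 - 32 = (y - 4)*(y^3 - 5*y^2 + 2*y + 8) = (y - 4)*(y - 2)*(y^2 - 3*y - 4) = (y - 4)*(y - 2)*(y + 1)*(y - 4)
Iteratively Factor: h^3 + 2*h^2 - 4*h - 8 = (h - 2)*(h^2 + 4*h + 4) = (h - 2)*(h + 2)*(h + 2)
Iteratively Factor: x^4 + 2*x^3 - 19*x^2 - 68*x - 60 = (x + 2)*(x^3 - 19*x - 30) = (x + 2)^2*(x^2 - 2*x - 15) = (x - 5)*(x + 2)^2*(x + 3)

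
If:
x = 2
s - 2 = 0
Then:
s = 2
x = 2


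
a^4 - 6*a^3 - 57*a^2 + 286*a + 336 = (a - 8)*(a - 6)*(a + 1)*(a + 7)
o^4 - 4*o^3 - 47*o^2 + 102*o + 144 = (o - 8)*(o - 3)*(o + 1)*(o + 6)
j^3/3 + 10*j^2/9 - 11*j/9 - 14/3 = (j/3 + 1)*(j - 2)*(j + 7/3)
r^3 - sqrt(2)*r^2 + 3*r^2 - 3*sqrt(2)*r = r*(r + 3)*(r - sqrt(2))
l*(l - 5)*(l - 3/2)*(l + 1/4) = l^4 - 25*l^3/4 + 47*l^2/8 + 15*l/8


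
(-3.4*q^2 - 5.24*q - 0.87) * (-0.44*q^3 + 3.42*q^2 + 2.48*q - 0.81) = 1.496*q^5 - 9.3224*q^4 - 25.97*q^3 - 13.2166*q^2 + 2.0868*q + 0.7047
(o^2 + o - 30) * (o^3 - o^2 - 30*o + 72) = o^5 - 61*o^3 + 72*o^2 + 972*o - 2160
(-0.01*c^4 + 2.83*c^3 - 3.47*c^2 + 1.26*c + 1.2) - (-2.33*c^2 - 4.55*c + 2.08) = -0.01*c^4 + 2.83*c^3 - 1.14*c^2 + 5.81*c - 0.88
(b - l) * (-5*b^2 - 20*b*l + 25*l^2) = -5*b^3 - 15*b^2*l + 45*b*l^2 - 25*l^3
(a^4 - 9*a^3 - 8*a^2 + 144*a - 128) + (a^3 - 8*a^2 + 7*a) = a^4 - 8*a^3 - 16*a^2 + 151*a - 128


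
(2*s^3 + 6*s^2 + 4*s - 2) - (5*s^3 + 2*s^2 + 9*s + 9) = -3*s^3 + 4*s^2 - 5*s - 11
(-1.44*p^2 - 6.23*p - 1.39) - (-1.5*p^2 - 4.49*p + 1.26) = 0.0600000000000001*p^2 - 1.74*p - 2.65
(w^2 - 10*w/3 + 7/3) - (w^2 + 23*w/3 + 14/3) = -11*w - 7/3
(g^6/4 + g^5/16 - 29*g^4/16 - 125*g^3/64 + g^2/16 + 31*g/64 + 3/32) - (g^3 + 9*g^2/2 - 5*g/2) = g^6/4 + g^5/16 - 29*g^4/16 - 189*g^3/64 - 71*g^2/16 + 191*g/64 + 3/32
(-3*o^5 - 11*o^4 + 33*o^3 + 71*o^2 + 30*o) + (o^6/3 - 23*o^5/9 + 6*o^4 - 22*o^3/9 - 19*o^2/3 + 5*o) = o^6/3 - 50*o^5/9 - 5*o^4 + 275*o^3/9 + 194*o^2/3 + 35*o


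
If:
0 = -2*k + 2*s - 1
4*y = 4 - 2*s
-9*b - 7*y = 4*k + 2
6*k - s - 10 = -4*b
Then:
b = -83/86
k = 247/86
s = 145/43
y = -59/86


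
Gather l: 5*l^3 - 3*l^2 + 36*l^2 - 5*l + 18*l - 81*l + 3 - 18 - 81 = 5*l^3 + 33*l^2 - 68*l - 96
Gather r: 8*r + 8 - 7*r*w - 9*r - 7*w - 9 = r*(-7*w - 1) - 7*w - 1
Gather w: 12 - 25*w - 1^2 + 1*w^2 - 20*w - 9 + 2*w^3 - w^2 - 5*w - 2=2*w^3 - 50*w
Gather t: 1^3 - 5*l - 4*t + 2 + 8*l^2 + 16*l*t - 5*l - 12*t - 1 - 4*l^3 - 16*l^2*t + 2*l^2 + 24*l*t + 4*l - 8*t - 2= -4*l^3 + 10*l^2 - 6*l + t*(-16*l^2 + 40*l - 24)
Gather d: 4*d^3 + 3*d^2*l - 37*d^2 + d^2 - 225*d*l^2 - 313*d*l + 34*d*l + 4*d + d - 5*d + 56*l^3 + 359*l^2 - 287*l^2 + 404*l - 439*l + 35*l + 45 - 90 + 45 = 4*d^3 + d^2*(3*l - 36) + d*(-225*l^2 - 279*l) + 56*l^3 + 72*l^2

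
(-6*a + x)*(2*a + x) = -12*a^2 - 4*a*x + x^2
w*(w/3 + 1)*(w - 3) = w^3/3 - 3*w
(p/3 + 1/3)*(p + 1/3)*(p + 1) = p^3/3 + 7*p^2/9 + 5*p/9 + 1/9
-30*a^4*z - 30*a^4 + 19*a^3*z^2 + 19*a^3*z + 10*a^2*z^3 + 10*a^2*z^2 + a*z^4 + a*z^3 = (-a + z)*(5*a + z)*(6*a + z)*(a*z + a)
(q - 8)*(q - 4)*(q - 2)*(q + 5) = q^4 - 9*q^3 - 14*q^2 + 216*q - 320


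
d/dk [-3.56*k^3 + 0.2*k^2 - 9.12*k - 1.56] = -10.68*k^2 + 0.4*k - 9.12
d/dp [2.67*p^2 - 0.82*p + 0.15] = 5.34*p - 0.82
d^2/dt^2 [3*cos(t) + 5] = -3*cos(t)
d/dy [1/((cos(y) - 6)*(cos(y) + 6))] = sin(2*y)/((cos(y) - 6)^2*(cos(y) + 6)^2)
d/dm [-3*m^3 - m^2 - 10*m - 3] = -9*m^2 - 2*m - 10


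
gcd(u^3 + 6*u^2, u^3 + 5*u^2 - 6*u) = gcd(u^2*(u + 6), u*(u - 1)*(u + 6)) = u^2 + 6*u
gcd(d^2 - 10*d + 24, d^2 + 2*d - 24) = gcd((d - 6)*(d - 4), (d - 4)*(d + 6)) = d - 4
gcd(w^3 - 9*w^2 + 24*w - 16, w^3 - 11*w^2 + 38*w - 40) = w - 4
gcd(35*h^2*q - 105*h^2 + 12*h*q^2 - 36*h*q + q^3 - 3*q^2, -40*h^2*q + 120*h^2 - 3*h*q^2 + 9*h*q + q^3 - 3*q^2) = 5*h*q - 15*h + q^2 - 3*q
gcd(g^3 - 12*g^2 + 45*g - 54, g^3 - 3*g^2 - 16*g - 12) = g - 6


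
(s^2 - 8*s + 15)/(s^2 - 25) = (s - 3)/(s + 5)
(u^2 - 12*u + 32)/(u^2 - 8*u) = (u - 4)/u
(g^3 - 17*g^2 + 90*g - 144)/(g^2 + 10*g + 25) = (g^3 - 17*g^2 + 90*g - 144)/(g^2 + 10*g + 25)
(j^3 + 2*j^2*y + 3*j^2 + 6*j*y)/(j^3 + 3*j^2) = (j + 2*y)/j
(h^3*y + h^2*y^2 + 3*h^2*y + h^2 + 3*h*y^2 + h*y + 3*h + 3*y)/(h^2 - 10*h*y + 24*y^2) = (h^3*y + h^2*y^2 + 3*h^2*y + h^2 + 3*h*y^2 + h*y + 3*h + 3*y)/(h^2 - 10*h*y + 24*y^2)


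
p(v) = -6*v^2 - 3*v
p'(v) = -12*v - 3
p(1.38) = -15.57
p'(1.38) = -19.56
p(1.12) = -10.89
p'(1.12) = -16.44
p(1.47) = -17.38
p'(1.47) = -20.64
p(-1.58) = -10.24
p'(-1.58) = 15.96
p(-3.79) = -74.81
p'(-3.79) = 42.48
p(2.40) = -41.76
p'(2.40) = -31.80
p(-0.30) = 0.36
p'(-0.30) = 0.60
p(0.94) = -8.12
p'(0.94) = -14.28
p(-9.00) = -459.00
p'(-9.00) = 105.00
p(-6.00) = -198.00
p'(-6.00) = 69.00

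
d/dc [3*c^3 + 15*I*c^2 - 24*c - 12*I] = 9*c^2 + 30*I*c - 24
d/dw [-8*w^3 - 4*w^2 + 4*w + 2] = -24*w^2 - 8*w + 4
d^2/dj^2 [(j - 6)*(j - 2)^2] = 6*j - 20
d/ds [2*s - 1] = 2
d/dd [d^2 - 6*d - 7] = 2*d - 6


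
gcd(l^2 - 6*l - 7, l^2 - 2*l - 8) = 1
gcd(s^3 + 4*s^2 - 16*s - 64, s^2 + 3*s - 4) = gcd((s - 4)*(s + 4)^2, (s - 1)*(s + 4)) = s + 4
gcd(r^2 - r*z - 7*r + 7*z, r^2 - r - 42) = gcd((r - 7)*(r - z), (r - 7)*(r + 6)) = r - 7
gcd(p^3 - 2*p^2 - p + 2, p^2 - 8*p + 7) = p - 1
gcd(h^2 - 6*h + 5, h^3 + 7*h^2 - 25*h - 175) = h - 5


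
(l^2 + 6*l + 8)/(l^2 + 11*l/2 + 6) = 2*(l + 2)/(2*l + 3)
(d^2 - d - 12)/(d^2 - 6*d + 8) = (d + 3)/(d - 2)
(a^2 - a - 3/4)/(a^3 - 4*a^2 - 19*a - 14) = (-a^2 + a + 3/4)/(-a^3 + 4*a^2 + 19*a + 14)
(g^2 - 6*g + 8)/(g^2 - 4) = (g - 4)/(g + 2)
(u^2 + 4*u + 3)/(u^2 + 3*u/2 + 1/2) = 2*(u + 3)/(2*u + 1)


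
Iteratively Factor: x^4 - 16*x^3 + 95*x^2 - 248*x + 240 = (x - 4)*(x^3 - 12*x^2 + 47*x - 60) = (x - 4)*(x - 3)*(x^2 - 9*x + 20) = (x - 4)^2*(x - 3)*(x - 5)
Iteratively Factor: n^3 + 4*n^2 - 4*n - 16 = (n + 2)*(n^2 + 2*n - 8) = (n - 2)*(n + 2)*(n + 4)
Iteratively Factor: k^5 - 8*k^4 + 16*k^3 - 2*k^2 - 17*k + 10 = (k - 5)*(k^4 - 3*k^3 + k^2 + 3*k - 2) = (k - 5)*(k - 2)*(k^3 - k^2 - k + 1) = (k - 5)*(k - 2)*(k - 1)*(k^2 - 1) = (k - 5)*(k - 2)*(k - 1)^2*(k + 1)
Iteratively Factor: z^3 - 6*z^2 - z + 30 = (z + 2)*(z^2 - 8*z + 15) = (z - 5)*(z + 2)*(z - 3)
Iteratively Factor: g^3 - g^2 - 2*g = (g + 1)*(g^2 - 2*g) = (g - 2)*(g + 1)*(g)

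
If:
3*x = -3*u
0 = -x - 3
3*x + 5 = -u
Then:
No Solution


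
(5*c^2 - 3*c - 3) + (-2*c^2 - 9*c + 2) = 3*c^2 - 12*c - 1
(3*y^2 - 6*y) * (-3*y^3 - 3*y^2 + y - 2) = -9*y^5 + 9*y^4 + 21*y^3 - 12*y^2 + 12*y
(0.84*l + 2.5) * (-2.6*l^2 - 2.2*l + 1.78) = -2.184*l^3 - 8.348*l^2 - 4.0048*l + 4.45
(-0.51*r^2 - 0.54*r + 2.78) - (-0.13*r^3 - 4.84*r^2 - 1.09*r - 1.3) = 0.13*r^3 + 4.33*r^2 + 0.55*r + 4.08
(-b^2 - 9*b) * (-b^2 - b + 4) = b^4 + 10*b^3 + 5*b^2 - 36*b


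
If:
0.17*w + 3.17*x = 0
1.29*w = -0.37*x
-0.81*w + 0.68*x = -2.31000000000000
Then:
No Solution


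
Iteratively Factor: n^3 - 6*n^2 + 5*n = (n)*(n^2 - 6*n + 5) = n*(n - 5)*(n - 1)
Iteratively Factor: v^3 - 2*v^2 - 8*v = (v - 4)*(v^2 + 2*v) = (v - 4)*(v + 2)*(v)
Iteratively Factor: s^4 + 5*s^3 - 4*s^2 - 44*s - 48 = (s + 2)*(s^3 + 3*s^2 - 10*s - 24) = (s + 2)^2*(s^2 + s - 12) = (s - 3)*(s + 2)^2*(s + 4)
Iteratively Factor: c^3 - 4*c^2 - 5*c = (c - 5)*(c^2 + c) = c*(c - 5)*(c + 1)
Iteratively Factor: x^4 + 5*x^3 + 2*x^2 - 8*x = (x + 2)*(x^3 + 3*x^2 - 4*x) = (x + 2)*(x + 4)*(x^2 - x) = (x - 1)*(x + 2)*(x + 4)*(x)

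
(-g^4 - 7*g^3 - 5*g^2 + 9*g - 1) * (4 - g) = g^5 + 3*g^4 - 23*g^3 - 29*g^2 + 37*g - 4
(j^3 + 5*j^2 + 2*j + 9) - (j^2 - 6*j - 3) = j^3 + 4*j^2 + 8*j + 12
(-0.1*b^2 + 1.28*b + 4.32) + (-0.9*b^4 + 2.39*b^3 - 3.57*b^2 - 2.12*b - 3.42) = -0.9*b^4 + 2.39*b^3 - 3.67*b^2 - 0.84*b + 0.9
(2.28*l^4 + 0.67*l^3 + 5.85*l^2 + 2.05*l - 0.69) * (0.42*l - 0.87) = 0.9576*l^5 - 1.7022*l^4 + 1.8741*l^3 - 4.2285*l^2 - 2.0733*l + 0.6003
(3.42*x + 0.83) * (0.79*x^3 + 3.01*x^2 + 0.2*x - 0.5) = 2.7018*x^4 + 10.9499*x^3 + 3.1823*x^2 - 1.544*x - 0.415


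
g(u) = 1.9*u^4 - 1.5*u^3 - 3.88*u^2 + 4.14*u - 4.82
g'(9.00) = 5110.20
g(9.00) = 11090.56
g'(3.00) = 145.56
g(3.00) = 86.08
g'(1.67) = 14.03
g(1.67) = -0.94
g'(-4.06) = -547.15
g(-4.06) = 531.05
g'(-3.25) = -279.06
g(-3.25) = 204.21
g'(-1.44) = -16.71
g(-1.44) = -6.18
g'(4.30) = 491.82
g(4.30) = 471.55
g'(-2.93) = -202.92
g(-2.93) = 127.50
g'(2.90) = 129.15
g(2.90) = 72.36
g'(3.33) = 209.04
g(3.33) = 144.18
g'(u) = 7.6*u^3 - 4.5*u^2 - 7.76*u + 4.14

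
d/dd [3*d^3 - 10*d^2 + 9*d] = 9*d^2 - 20*d + 9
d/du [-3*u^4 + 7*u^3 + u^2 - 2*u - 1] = -12*u^3 + 21*u^2 + 2*u - 2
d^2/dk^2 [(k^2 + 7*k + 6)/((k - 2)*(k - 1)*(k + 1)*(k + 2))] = 2*(3*k^5 + 33*k^4 - 43*k^3 - 78*k^2 + 12*k + 136)/(k^9 - 3*k^8 - 9*k^7 + 35*k^6 + 12*k^5 - 132*k^4 + 80*k^3 + 144*k^2 - 192*k + 64)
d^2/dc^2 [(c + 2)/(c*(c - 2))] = 2*(c^3 + 6*c^2 - 12*c + 8)/(c^3*(c^3 - 6*c^2 + 12*c - 8))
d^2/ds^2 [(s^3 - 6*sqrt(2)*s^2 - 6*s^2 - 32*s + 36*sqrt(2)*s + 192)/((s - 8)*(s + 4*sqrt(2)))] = 8*(-5*sqrt(2)*s^3 + 16*s^3 - 336*s^2 + 48*sqrt(2)*s^2 - 192*sqrt(2)*s + 2112*s - 5120 - 256*sqrt(2))/(s^6 - 24*s^5 + 12*sqrt(2)*s^5 - 288*sqrt(2)*s^4 + 288*s^4 - 2816*s^3 + 2432*sqrt(2)*s^3 - 9216*sqrt(2)*s^2 + 18432*s^2 - 49152*s + 24576*sqrt(2)*s - 65536*sqrt(2))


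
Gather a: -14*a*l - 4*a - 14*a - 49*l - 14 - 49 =a*(-14*l - 18) - 49*l - 63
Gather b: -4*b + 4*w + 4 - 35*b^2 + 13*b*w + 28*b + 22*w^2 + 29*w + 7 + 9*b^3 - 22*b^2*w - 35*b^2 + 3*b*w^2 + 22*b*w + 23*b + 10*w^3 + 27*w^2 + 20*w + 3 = 9*b^3 + b^2*(-22*w - 70) + b*(3*w^2 + 35*w + 47) + 10*w^3 + 49*w^2 + 53*w + 14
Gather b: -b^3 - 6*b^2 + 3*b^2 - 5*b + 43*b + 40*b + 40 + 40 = -b^3 - 3*b^2 + 78*b + 80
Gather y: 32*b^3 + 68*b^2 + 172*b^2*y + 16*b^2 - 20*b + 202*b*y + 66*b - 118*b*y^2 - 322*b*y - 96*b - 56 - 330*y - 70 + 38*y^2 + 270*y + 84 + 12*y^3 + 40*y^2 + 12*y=32*b^3 + 84*b^2 - 50*b + 12*y^3 + y^2*(78 - 118*b) + y*(172*b^2 - 120*b - 48) - 42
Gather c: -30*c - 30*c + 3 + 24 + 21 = 48 - 60*c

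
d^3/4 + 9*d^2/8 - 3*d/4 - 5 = (d/4 + 1)*(d - 2)*(d + 5/2)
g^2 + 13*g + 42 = (g + 6)*(g + 7)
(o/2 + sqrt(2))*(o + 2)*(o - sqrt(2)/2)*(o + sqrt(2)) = o^4/2 + o^3 + 5*sqrt(2)*o^3/4 + o^2/2 + 5*sqrt(2)*o^2/2 - sqrt(2)*o + o - 2*sqrt(2)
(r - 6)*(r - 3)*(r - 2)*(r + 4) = r^4 - 7*r^3 - 8*r^2 + 108*r - 144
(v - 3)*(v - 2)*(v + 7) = v^3 + 2*v^2 - 29*v + 42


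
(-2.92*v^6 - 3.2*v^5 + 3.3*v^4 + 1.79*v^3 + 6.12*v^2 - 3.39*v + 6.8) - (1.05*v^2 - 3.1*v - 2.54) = -2.92*v^6 - 3.2*v^5 + 3.3*v^4 + 1.79*v^3 + 5.07*v^2 - 0.29*v + 9.34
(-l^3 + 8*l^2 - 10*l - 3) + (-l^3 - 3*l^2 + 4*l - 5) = -2*l^3 + 5*l^2 - 6*l - 8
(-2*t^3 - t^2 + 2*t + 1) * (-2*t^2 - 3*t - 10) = 4*t^5 + 8*t^4 + 19*t^3 + 2*t^2 - 23*t - 10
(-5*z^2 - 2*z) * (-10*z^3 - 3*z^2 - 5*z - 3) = 50*z^5 + 35*z^4 + 31*z^3 + 25*z^2 + 6*z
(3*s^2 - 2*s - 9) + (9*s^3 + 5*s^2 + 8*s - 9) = 9*s^3 + 8*s^2 + 6*s - 18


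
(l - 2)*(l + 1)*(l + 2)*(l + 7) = l^4 + 8*l^3 + 3*l^2 - 32*l - 28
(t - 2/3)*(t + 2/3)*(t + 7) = t^3 + 7*t^2 - 4*t/9 - 28/9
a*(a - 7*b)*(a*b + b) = a^3*b - 7*a^2*b^2 + a^2*b - 7*a*b^2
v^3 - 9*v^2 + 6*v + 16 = (v - 8)*(v - 2)*(v + 1)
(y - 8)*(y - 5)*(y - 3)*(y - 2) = y^4 - 18*y^3 + 111*y^2 - 278*y + 240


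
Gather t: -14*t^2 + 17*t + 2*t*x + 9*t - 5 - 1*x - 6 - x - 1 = -14*t^2 + t*(2*x + 26) - 2*x - 12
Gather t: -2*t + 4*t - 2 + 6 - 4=2*t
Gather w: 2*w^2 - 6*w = 2*w^2 - 6*w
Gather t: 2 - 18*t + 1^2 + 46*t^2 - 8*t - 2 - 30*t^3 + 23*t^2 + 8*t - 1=-30*t^3 + 69*t^2 - 18*t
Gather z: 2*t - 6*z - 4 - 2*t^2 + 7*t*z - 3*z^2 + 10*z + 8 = -2*t^2 + 2*t - 3*z^2 + z*(7*t + 4) + 4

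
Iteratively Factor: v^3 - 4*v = (v + 2)*(v^2 - 2*v) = v*(v + 2)*(v - 2)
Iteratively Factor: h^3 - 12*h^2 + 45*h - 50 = (h - 5)*(h^2 - 7*h + 10) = (h - 5)*(h - 2)*(h - 5)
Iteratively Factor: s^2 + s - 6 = (s - 2)*(s + 3)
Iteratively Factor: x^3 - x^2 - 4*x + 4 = (x - 1)*(x^2 - 4) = (x - 1)*(x + 2)*(x - 2)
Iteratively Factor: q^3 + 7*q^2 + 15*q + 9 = (q + 1)*(q^2 + 6*q + 9) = (q + 1)*(q + 3)*(q + 3)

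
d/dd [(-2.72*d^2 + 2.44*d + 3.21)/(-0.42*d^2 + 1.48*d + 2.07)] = (-3.0008*d^2 - 8.5644*d + 0.3)/(0.1764*d^4 - 1.2432*d^3 + 0.4516*d^2 + 6.1272*d + 4.2849)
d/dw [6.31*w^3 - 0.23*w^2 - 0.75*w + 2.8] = 18.93*w^2 - 0.46*w - 0.75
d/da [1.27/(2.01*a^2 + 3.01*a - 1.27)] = (-5.1054*a - 3.8227)/(2.01*a^2 + 3.01*a - 1.27)^2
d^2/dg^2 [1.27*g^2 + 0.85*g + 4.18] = 2.54000000000000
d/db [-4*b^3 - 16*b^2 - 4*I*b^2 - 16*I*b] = -12*b^2 - 8*b*(4 + I) - 16*I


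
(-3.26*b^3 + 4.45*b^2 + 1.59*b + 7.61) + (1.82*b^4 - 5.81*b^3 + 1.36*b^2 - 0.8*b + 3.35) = 1.82*b^4 - 9.07*b^3 + 5.81*b^2 + 0.79*b + 10.96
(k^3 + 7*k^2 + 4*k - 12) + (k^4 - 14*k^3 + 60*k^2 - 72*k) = k^4 - 13*k^3 + 67*k^2 - 68*k - 12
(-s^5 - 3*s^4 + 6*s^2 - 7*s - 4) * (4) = -4*s^5 - 12*s^4 + 24*s^2 - 28*s - 16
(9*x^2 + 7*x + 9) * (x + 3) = 9*x^3 + 34*x^2 + 30*x + 27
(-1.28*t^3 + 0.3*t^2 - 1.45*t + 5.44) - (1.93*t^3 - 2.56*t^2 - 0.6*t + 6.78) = -3.21*t^3 + 2.86*t^2 - 0.85*t - 1.34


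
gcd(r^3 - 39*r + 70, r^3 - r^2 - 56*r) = r + 7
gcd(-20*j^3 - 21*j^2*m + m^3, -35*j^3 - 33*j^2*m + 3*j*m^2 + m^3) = 5*j^2 + 4*j*m - m^2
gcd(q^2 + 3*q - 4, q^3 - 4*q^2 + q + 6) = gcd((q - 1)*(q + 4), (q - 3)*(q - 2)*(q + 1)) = 1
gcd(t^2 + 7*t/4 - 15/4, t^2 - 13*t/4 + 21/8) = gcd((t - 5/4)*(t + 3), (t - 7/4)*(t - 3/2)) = 1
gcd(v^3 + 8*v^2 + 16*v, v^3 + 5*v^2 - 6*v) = v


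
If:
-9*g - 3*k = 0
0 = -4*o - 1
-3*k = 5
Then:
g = 5/9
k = -5/3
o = -1/4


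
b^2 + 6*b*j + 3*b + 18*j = (b + 3)*(b + 6*j)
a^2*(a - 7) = a^3 - 7*a^2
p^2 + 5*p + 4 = (p + 1)*(p + 4)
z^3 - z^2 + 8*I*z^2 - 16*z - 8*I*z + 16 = (z - 1)*(z + 4*I)^2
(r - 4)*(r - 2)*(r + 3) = r^3 - 3*r^2 - 10*r + 24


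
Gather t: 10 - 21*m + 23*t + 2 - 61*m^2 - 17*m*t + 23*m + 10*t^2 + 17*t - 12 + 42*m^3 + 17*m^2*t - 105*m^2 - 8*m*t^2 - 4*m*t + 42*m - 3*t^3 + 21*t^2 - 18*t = 42*m^3 - 166*m^2 + 44*m - 3*t^3 + t^2*(31 - 8*m) + t*(17*m^2 - 21*m + 22)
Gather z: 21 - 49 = -28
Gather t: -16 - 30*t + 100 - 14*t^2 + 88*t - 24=-14*t^2 + 58*t + 60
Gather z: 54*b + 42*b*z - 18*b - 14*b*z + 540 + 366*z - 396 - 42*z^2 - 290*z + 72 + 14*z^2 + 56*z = 36*b - 28*z^2 + z*(28*b + 132) + 216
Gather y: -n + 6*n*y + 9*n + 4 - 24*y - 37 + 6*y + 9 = 8*n + y*(6*n - 18) - 24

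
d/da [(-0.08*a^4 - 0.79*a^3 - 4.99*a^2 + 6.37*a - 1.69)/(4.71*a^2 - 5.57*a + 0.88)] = (-0.7536*a^5 - 2.3841*a^4 + 8.519*a^3 - 4.294*a^2 + 7.13739999999999*a - 3.8077)/(22.1841*a^4 - 52.4694*a^3 + 39.3145*a^2 - 9.8032*a + 0.7744)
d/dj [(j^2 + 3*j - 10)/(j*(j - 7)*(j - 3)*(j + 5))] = 2*(-j^3 + 8*j^2 - 20*j + 21)/(j^2*(j^4 - 20*j^3 + 142*j^2 - 420*j + 441))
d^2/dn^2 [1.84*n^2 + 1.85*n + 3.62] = 3.68000000000000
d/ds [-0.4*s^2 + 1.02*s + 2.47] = 1.02 - 0.8*s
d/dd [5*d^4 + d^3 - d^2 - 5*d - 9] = 20*d^3 + 3*d^2 - 2*d - 5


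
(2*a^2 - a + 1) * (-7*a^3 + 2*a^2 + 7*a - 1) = -14*a^5 + 11*a^4 + 5*a^3 - 7*a^2 + 8*a - 1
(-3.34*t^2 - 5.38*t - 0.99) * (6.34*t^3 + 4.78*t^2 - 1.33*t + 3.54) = -21.1756*t^5 - 50.0744*t^4 - 27.5508*t^3 - 9.4004*t^2 - 17.7285*t - 3.5046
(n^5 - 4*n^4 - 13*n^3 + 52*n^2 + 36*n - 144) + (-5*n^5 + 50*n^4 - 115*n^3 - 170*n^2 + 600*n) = -4*n^5 + 46*n^4 - 128*n^3 - 118*n^2 + 636*n - 144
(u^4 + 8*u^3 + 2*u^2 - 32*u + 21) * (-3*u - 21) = -3*u^5 - 45*u^4 - 174*u^3 + 54*u^2 + 609*u - 441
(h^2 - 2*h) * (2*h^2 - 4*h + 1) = 2*h^4 - 8*h^3 + 9*h^2 - 2*h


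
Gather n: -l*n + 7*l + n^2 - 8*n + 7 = 7*l + n^2 + n*(-l - 8) + 7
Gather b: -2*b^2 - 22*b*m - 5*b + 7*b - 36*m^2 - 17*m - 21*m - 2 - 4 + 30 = -2*b^2 + b*(2 - 22*m) - 36*m^2 - 38*m + 24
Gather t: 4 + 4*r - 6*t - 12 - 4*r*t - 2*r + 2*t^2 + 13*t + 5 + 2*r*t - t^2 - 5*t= 2*r + t^2 + t*(2 - 2*r) - 3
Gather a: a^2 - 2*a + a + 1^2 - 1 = a^2 - a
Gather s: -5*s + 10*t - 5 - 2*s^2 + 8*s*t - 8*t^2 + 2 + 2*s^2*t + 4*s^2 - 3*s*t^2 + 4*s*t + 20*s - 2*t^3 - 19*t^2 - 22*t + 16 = s^2*(2*t + 2) + s*(-3*t^2 + 12*t + 15) - 2*t^3 - 27*t^2 - 12*t + 13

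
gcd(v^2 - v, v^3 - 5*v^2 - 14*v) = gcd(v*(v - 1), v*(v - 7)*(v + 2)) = v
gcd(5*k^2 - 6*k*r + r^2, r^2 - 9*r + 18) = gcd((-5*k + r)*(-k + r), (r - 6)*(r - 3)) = 1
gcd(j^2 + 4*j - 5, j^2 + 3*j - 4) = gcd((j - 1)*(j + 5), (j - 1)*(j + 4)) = j - 1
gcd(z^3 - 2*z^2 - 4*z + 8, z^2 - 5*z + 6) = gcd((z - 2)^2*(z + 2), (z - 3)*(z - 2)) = z - 2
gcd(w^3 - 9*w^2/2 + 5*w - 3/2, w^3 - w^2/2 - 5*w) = 1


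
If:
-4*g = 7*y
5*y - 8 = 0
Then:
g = -14/5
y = 8/5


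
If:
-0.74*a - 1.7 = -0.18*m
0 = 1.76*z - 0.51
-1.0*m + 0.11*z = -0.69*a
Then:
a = -2.75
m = -1.87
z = 0.29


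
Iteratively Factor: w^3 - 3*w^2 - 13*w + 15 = (w + 3)*(w^2 - 6*w + 5) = (w - 1)*(w + 3)*(w - 5)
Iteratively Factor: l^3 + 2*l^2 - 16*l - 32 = (l + 4)*(l^2 - 2*l - 8) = (l + 2)*(l + 4)*(l - 4)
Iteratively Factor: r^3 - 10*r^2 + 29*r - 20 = (r - 5)*(r^2 - 5*r + 4) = (r - 5)*(r - 1)*(r - 4)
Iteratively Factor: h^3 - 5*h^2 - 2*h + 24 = (h + 2)*(h^2 - 7*h + 12) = (h - 4)*(h + 2)*(h - 3)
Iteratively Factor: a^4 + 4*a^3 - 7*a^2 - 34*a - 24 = (a + 1)*(a^3 + 3*a^2 - 10*a - 24) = (a - 3)*(a + 1)*(a^2 + 6*a + 8) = (a - 3)*(a + 1)*(a + 2)*(a + 4)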